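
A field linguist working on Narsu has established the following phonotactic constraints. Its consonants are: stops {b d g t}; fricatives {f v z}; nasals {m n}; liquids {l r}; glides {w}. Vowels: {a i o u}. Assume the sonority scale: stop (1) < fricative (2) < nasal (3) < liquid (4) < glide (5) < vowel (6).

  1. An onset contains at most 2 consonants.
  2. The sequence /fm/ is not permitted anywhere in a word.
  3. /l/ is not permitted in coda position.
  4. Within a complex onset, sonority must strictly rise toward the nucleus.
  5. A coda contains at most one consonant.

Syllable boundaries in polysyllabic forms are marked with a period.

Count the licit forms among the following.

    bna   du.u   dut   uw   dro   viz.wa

6

bna — σ1 onset /bn/ (1→3 rises), coda /∅/ ok → licit
du.u — σ1 onset /d/, coda /∅/ ok; σ2 onset /∅/, coda /∅/ ok → licit
dut — σ1 onset /d/, coda /t/ ok → licit
uw — σ1 onset /∅/, coda /w/ ok → licit
dro — σ1 onset /dr/ (1→4 rises), coda /∅/ ok → licit
viz.wa — σ1 onset /v/, coda /z/ ok; σ2 onset /w/, coda /∅/ ok → licit
Licit: bna, du.u, dut, uw, dro, viz.wa → 6.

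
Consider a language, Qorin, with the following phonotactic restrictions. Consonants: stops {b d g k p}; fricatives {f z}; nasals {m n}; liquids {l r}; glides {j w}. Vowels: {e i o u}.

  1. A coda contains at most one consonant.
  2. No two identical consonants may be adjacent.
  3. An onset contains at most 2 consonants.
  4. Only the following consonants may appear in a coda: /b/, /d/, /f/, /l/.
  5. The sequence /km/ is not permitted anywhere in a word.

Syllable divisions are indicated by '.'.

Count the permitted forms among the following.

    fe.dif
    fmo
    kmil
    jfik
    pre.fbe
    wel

fe.dif — σ1 onset /f/, coda /∅/ ok; σ2 onset /d/, coda /f/ ok → permitted
fmo — σ1 onset /fm/ (2C), coda /∅/ ok → permitted
kmil — violates constraint 5: contains banned sequence /km/ → not permitted
jfik — violates constraint 4: syllable 1 coda contains /k/, which is not a licensed coda consonant → not permitted
pre.fbe — σ1 onset /pr/ (2C), coda /∅/ ok; σ2 onset /fb/ (2C), coda /∅/ ok → permitted
wel — σ1 onset /w/, coda /l/ ok → permitted
Permitted: fe.dif, fmo, pre.fbe, wel → 4.

4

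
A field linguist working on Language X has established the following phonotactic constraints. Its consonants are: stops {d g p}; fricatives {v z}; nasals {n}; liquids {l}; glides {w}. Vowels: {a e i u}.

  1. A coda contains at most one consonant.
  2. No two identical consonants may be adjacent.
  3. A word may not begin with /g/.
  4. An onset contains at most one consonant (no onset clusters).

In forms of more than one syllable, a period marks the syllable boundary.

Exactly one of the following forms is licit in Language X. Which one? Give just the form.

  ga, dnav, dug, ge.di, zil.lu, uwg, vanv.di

ga — violates constraint 3: word begins with /g/ → illicit
dnav — violates constraint 4: syllable 1 onset /dn/ has 2 consonants (> 1) → illicit
dug — σ1 onset /d/, coda /g/ ok → licit
ge.di — violates constraint 3: word begins with /g/ → illicit
zil.lu — violates constraint 2: adjacent identical consonants /ll/ → illicit
uwg — violates constraint 1: syllable 1 coda /wg/ has 2 consonants (> 1) → illicit
vanv.di — violates constraint 1: syllable 1 coda /nv/ has 2 consonants (> 1) → illicit

dug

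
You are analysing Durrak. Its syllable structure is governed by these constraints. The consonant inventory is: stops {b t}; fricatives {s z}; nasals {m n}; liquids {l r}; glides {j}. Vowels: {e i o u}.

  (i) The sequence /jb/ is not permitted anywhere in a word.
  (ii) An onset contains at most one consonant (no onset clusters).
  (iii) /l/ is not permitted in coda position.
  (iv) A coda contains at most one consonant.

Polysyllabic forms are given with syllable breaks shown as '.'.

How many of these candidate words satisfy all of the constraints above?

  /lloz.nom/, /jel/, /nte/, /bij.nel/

0

/lloz.nom/ — violates constraint (ii): syllable 1 onset /ll/ has 2 consonants (> 1) → phonotactically illegal
/jel/ — violates constraint (iii): syllable 1 coda contains /l/ → phonotactically illegal
/nte/ — violates constraint (ii): syllable 1 onset /nt/ has 2 consonants (> 1) → phonotactically illegal
/bij.nel/ — violates constraint (iii): syllable 2 coda contains /l/ → phonotactically illegal
No form is phonotactically legal → 0.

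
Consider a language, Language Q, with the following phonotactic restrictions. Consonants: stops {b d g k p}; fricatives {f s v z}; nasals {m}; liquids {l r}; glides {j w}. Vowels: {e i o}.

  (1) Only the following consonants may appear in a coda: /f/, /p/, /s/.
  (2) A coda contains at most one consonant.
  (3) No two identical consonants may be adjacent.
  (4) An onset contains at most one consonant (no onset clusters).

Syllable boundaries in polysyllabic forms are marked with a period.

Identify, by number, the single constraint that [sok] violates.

1

[sok]: syllable 1 coda contains /k/, which is not a licensed coda consonant.
This is a violation of constraint 1: "Only the following consonants may appear in a coda: /f/, /p/, /s/."
The remaining constraints (2, 3, 4) are satisfied.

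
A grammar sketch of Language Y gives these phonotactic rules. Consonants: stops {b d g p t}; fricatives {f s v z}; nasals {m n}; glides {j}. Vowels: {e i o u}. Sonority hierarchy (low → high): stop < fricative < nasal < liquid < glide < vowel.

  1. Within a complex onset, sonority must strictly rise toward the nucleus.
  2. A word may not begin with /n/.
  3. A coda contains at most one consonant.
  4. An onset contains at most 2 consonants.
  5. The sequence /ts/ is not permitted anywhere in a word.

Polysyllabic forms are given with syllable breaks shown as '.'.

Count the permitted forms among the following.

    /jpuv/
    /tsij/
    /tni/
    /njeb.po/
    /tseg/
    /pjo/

/jpuv/ — violates constraint 1: syllable 1 onset /jp/: /j/ (glide, 5) → /p/ (stop, 1) does not rise → not permitted
/tsij/ — violates constraint 5: contains banned sequence /ts/ → not permitted
/tni/ — σ1 onset /tn/ (1→3 rises), coda /∅/ ok → permitted
/njeb.po/ — violates constraint 2: word begins with /n/ → not permitted
/tseg/ — violates constraint 5: contains banned sequence /ts/ → not permitted
/pjo/ — σ1 onset /pj/ (1→5 rises), coda /∅/ ok → permitted
Permitted: /tni/, /pjo/ → 2.

2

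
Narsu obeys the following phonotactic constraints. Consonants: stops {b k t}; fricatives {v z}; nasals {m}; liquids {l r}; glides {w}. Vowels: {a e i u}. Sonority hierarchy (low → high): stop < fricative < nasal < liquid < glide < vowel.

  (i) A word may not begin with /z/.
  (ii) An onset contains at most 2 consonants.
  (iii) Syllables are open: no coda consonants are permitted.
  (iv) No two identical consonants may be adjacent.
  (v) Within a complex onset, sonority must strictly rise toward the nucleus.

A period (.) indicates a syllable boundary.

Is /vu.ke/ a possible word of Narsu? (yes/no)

/vu.ke/ — σ1 onset /v/, coda /∅/ ok; σ2 onset /k/, coda /∅/ ok → well-formed

yes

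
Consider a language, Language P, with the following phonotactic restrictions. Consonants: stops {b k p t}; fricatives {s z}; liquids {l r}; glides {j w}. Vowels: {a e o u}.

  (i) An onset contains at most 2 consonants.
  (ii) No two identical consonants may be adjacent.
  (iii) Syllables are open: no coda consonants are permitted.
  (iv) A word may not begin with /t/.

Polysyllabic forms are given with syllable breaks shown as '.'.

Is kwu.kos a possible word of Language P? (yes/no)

kwu.kos — violates constraint (iii): syllable 2 coda /s/ has 1 consonant (> 0) → illicit

no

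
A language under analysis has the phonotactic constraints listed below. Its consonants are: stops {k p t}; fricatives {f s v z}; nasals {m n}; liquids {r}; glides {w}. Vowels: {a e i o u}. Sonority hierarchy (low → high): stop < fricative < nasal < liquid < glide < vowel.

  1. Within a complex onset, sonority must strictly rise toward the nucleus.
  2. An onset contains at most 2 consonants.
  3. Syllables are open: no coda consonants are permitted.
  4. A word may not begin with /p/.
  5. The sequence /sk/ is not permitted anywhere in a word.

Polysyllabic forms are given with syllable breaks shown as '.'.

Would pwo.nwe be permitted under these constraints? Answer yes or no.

pwo.nwe — violates constraint 4: word begins with /p/ → not permitted

no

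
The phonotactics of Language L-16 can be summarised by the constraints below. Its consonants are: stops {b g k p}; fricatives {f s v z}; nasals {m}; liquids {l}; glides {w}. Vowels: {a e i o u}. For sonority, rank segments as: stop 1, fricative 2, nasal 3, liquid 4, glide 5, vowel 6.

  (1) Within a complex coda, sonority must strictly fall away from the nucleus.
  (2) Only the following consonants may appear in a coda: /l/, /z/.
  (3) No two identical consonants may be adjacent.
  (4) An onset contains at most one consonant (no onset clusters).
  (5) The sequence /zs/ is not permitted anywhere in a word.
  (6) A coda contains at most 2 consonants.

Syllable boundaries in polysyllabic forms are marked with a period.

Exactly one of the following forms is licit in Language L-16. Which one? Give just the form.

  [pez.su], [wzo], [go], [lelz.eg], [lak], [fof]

[go]

[pez.su] — violates constraint 5: contains banned sequence /zs/ → illicit
[wzo] — violates constraint 4: syllable 1 onset /wz/ has 2 consonants (> 1) → illicit
[go] — σ1 onset /g/, coda /∅/ ok → licit
[lelz.eg] — violates constraint 2: syllable 2 coda contains /g/, which is not a licensed coda consonant → illicit
[lak] — violates constraint 2: syllable 1 coda contains /k/, which is not a licensed coda consonant → illicit
[fof] — violates constraint 2: syllable 1 coda contains /f/, which is not a licensed coda consonant → illicit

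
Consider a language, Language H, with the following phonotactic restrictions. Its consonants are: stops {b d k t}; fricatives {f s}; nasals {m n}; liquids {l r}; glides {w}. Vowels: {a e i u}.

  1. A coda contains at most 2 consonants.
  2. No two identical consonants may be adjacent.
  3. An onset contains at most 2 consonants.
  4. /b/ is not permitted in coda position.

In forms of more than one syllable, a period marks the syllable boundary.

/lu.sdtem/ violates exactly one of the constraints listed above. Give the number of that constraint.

/lu.sdtem/: syllable 2 onset /sdt/ has 3 consonants (> 2).
This is a violation of constraint 3: "An onset contains at most 2 consonants."
The remaining constraints (1, 2, 4) are satisfied.

3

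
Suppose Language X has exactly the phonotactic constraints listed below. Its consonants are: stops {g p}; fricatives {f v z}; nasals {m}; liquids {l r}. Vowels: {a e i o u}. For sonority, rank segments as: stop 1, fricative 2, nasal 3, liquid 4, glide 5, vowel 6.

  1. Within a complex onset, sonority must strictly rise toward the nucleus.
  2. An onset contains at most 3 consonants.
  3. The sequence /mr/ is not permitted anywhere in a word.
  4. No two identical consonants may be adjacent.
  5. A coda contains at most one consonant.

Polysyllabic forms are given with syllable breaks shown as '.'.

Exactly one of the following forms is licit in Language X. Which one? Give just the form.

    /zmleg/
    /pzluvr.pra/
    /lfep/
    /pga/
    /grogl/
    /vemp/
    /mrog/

/zmleg/

/zmleg/ — σ1 onset /zml/ (2→3→4 rises), coda /g/ ok → licit
/pzluvr.pra/ — violates constraint 5: syllable 1 coda /vr/ has 2 consonants (> 1) → illicit
/lfep/ — violates constraint 1: syllable 1 onset /lf/: /l/ (liquid, 4) → /f/ (fricative, 2) does not rise → illicit
/pga/ — violates constraint 1: syllable 1 onset /pg/: /p/ (stop, 1) → /g/ (stop, 1) does not rise → illicit
/grogl/ — violates constraint 5: syllable 1 coda /gl/ has 2 consonants (> 1) → illicit
/vemp/ — violates constraint 5: syllable 1 coda /mp/ has 2 consonants (> 1) → illicit
/mrog/ — violates constraint 3: contains banned sequence /mr/ → illicit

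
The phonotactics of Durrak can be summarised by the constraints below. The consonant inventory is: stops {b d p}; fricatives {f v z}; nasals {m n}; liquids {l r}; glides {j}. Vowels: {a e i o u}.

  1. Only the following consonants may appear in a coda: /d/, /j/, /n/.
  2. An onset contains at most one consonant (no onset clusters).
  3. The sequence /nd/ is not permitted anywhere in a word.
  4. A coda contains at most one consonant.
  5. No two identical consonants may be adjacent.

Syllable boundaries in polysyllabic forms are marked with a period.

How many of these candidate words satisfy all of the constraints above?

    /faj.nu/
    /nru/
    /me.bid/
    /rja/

2

/faj.nu/ — σ1 onset /f/, coda /j/ ok; σ2 onset /n/, coda /∅/ ok → licit
/nru/ — violates constraint 2: syllable 1 onset /nr/ has 2 consonants (> 1) → illicit
/me.bid/ — σ1 onset /m/, coda /∅/ ok; σ2 onset /b/, coda /d/ ok → licit
/rja/ — violates constraint 2: syllable 1 onset /rj/ has 2 consonants (> 1) → illicit
Licit: /faj.nu/, /me.bid/ → 2.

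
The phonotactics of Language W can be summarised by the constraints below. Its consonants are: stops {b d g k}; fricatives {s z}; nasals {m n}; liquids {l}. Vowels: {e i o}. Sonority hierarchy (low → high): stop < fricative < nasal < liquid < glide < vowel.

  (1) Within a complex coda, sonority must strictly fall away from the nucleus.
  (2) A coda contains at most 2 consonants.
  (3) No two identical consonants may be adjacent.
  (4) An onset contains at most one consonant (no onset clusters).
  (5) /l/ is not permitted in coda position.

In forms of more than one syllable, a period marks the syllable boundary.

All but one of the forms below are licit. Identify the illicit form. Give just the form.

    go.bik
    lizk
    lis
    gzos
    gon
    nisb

go.bik — σ1 onset /g/, coda /∅/ ok; σ2 onset /b/, coda /k/ ok → licit
lizk — σ1 onset /l/, coda /zk/ (2→1 falls) ok → licit
lis — σ1 onset /l/, coda /s/ ok → licit
gzos — violates constraint 4: syllable 1 onset /gz/ has 2 consonants (> 1) → illicit
gon — σ1 onset /g/, coda /n/ ok → licit
nisb — σ1 onset /n/, coda /sb/ (2→1 falls) ok → licit

gzos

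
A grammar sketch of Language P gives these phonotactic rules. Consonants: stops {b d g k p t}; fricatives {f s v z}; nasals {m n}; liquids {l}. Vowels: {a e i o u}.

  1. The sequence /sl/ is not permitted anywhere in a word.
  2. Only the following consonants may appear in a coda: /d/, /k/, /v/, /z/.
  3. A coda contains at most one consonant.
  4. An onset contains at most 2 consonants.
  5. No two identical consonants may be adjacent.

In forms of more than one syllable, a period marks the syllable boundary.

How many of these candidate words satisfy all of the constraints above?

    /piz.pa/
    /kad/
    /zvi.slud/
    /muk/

3

/piz.pa/ — σ1 onset /p/, coda /z/ ok; σ2 onset /p/, coda /∅/ ok → permitted
/kad/ — σ1 onset /k/, coda /d/ ok → permitted
/zvi.slud/ — violates constraint 1: contains banned sequence /sl/ → not permitted
/muk/ — σ1 onset /m/, coda /k/ ok → permitted
Permitted: /piz.pa/, /kad/, /muk/ → 3.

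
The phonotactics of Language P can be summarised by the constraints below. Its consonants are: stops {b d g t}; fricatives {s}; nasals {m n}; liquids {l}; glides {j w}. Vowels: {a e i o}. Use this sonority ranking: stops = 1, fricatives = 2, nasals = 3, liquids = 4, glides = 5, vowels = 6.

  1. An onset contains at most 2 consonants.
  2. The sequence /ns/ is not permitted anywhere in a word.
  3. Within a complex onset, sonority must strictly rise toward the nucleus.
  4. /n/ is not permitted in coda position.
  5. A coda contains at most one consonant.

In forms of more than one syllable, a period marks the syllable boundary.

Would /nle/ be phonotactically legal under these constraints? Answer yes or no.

yes

/nle/ — σ1 onset /nl/ (3→4 rises), coda /∅/ ok → phonotactically legal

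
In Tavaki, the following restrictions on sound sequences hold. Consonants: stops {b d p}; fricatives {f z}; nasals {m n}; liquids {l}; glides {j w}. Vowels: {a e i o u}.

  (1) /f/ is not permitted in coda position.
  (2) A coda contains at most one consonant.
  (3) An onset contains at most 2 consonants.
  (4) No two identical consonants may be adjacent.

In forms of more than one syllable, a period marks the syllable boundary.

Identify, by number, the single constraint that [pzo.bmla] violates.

[pzo.bmla]: syllable 2 onset /bml/ has 3 consonants (> 2).
This is a violation of constraint 3: "An onset contains at most 2 consonants."
The remaining constraints (1, 2, 4) are satisfied.

3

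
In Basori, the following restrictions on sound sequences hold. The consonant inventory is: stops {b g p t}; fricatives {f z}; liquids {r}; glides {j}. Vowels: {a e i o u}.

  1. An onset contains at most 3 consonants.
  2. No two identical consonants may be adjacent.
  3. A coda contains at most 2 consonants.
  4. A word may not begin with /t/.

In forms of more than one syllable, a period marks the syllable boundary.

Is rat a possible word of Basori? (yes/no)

yes

rat — σ1 onset /r/, coda /t/ ok → permitted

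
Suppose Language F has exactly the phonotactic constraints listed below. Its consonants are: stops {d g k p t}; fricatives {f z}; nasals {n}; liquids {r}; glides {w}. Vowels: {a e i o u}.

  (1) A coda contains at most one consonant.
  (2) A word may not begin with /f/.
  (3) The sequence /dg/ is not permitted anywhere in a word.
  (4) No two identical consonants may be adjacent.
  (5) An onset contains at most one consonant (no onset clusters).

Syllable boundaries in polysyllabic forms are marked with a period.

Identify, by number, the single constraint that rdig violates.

5

rdig: syllable 1 onset /rd/ has 2 consonants (> 1).
This is a violation of constraint 5: "An onset contains at most one consonant (no onset clusters)."
The remaining constraints (1, 2, 3, 4) are satisfied.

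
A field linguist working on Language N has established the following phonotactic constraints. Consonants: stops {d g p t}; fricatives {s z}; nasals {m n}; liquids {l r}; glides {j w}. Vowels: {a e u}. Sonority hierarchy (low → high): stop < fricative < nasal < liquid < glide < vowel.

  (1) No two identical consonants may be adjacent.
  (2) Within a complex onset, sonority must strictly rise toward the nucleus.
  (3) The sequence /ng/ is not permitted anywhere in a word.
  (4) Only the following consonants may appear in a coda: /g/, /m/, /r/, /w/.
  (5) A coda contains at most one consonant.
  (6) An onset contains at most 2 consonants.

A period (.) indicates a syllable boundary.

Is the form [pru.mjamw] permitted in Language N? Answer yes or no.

no

[pru.mjamw] — violates constraint 5: syllable 2 coda /mw/ has 2 consonants (> 1) → not permitted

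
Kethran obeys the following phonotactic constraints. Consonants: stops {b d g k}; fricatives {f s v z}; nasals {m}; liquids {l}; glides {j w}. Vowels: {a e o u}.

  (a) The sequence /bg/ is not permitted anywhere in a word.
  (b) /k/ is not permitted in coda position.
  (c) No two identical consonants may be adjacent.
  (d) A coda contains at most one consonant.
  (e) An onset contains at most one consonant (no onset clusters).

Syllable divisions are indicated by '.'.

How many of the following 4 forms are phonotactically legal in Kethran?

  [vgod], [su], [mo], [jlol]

[vgod] — violates constraint (e): syllable 1 onset /vg/ has 2 consonants (> 1) → phonotactically illegal
[su] — σ1 onset /s/, coda /∅/ ok → phonotactically legal
[mo] — σ1 onset /m/, coda /∅/ ok → phonotactically legal
[jlol] — violates constraint (e): syllable 1 onset /jl/ has 2 consonants (> 1) → phonotactically illegal
Phonotactically legal: [su], [mo] → 2.

2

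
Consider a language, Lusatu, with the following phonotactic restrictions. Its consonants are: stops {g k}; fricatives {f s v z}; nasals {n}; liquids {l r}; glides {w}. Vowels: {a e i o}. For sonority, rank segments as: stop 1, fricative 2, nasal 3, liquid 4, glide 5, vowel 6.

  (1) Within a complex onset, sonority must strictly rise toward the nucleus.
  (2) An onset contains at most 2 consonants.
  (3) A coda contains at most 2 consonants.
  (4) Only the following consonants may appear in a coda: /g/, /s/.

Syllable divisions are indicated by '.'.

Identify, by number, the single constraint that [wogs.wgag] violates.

[wogs.wgag]: syllable 2 onset /wg/: /w/ (glide, 5) → /g/ (stop, 1) does not rise.
This is a violation of constraint 1: "Within a complex onset, sonority must strictly rise toward the nucleus."
The remaining constraints (2, 3, 4) are satisfied.

1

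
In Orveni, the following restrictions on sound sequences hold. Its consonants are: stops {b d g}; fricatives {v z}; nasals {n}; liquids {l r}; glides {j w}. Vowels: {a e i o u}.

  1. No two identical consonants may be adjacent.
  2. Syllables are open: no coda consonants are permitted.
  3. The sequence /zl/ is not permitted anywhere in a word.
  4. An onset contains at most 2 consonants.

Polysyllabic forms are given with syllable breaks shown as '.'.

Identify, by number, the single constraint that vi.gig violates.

2

vi.gig: syllable 2 coda /g/ has 1 consonant (> 0).
This is a violation of constraint 2: "Syllables are open: no coda consonants are permitted."
The remaining constraints (1, 3, 4) are satisfied.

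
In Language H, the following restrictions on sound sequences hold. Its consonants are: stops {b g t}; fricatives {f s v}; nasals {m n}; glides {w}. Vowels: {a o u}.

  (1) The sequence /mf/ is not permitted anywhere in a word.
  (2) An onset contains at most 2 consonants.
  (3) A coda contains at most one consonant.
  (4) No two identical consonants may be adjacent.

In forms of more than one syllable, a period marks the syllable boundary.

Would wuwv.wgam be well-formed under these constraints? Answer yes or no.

no

wuwv.wgam — violates constraint 3: syllable 1 coda /wv/ has 2 consonants (> 1) → ill-formed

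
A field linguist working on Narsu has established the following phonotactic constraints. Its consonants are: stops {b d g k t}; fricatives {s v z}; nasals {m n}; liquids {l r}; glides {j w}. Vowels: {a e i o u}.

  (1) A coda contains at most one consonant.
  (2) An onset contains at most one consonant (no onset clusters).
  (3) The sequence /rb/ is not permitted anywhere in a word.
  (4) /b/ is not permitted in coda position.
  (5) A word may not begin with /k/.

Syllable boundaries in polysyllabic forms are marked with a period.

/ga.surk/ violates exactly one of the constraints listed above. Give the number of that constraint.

1

/ga.surk/: syllable 2 coda /rk/ has 2 consonants (> 1).
This is a violation of constraint 1: "A coda contains at most one consonant."
The remaining constraints (2, 3, 4, 5) are satisfied.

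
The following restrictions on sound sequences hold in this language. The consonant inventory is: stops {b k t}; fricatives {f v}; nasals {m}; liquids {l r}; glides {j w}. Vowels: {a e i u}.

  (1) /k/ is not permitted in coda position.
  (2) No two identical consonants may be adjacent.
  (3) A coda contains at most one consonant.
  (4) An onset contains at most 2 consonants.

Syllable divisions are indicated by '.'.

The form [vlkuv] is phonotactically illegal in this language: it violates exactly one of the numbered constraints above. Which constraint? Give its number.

[vlkuv]: syllable 1 onset /vlk/ has 3 consonants (> 2).
This is a violation of constraint 4: "An onset contains at most 2 consonants."
The remaining constraints (1, 2, 3) are satisfied.

4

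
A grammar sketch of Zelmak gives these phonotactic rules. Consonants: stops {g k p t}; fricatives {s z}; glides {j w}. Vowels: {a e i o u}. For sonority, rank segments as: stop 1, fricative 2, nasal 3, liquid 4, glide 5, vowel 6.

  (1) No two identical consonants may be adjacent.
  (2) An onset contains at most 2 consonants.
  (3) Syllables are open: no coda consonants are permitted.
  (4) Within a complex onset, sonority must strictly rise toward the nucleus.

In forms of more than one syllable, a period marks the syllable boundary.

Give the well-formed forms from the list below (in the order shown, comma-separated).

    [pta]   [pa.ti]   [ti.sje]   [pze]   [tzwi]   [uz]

[pta] — violates constraint 4: syllable 1 onset /pt/: /p/ (stop, 1) → /t/ (stop, 1) does not rise → ill-formed
[pa.ti] — σ1 onset /p/, coda /∅/ ok; σ2 onset /t/, coda /∅/ ok → well-formed
[ti.sje] — σ1 onset /t/, coda /∅/ ok; σ2 onset /sj/ (2→5 rises), coda /∅/ ok → well-formed
[pze] — σ1 onset /pz/ (1→2 rises), coda /∅/ ok → well-formed
[tzwi] — violates constraint 2: syllable 1 onset /tzw/ has 3 consonants (> 2) → ill-formed
[uz] — violates constraint 3: syllable 1 coda /z/ has 1 consonant (> 0) → ill-formed

[pa.ti], [ti.sje], [pze]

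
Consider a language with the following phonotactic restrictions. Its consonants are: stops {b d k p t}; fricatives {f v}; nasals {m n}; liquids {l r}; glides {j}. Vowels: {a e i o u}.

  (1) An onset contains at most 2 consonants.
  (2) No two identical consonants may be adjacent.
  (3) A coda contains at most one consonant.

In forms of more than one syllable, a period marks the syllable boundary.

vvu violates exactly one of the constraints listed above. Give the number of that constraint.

vvu: adjacent identical consonants /vv/.
This is a violation of constraint 2: "No two identical consonants may be adjacent."
The remaining constraints (1, 3) are satisfied.

2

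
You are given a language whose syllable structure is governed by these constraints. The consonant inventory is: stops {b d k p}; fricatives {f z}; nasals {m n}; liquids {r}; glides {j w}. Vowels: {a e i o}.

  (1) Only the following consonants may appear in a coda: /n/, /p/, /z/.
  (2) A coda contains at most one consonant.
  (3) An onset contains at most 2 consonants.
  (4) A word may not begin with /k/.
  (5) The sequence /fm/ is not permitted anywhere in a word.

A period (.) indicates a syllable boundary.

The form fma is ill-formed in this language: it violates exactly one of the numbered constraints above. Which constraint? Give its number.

fma: contains banned sequence /fm/.
This is a violation of constraint 5: "The sequence /fm/ is not permitted anywhere in a word."
The remaining constraints (1, 2, 3, 4) are satisfied.

5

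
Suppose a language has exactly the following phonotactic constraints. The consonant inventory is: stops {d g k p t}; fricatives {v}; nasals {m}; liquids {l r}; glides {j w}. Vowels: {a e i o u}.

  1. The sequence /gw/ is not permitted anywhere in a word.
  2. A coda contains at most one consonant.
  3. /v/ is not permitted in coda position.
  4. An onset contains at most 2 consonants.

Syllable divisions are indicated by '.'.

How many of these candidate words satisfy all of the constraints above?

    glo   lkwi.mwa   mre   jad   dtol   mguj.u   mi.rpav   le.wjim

6

glo — σ1 onset /gl/ (2C), coda /∅/ ok → permitted
lkwi.mwa — violates constraint 4: syllable 1 onset /lkw/ has 3 consonants (> 2) → not permitted
mre — σ1 onset /mr/ (2C), coda /∅/ ok → permitted
jad — σ1 onset /j/, coda /d/ ok → permitted
dtol — σ1 onset /dt/ (2C), coda /l/ ok → permitted
mguj.u — σ1 onset /mg/ (2C), coda /j/ ok; σ2 onset /∅/, coda /∅/ ok → permitted
mi.rpav — violates constraint 3: syllable 2 coda contains /v/ → not permitted
le.wjim — σ1 onset /l/, coda /∅/ ok; σ2 onset /wj/ (2C), coda /m/ ok → permitted
Permitted: glo, mre, jad, dtol, mguj.u, le.wjim → 6.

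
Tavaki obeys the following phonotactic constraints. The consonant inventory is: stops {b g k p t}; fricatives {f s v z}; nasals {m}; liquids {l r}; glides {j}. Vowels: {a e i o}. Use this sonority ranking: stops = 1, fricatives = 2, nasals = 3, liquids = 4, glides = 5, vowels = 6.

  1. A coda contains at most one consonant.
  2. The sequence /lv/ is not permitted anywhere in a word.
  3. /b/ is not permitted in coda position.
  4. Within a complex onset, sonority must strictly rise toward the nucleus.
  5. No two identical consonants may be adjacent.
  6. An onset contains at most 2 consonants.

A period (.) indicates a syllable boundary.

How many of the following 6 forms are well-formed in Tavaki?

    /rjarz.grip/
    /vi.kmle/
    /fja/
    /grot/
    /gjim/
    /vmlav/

3

/rjarz.grip/ — violates constraint 1: syllable 1 coda /rz/ has 2 consonants (> 1) → ill-formed
/vi.kmle/ — violates constraint 6: syllable 2 onset /kml/ has 3 consonants (> 2) → ill-formed
/fja/ — σ1 onset /fj/ (2→5 rises), coda /∅/ ok → well-formed
/grot/ — σ1 onset /gr/ (1→4 rises), coda /t/ ok → well-formed
/gjim/ — σ1 onset /gj/ (1→5 rises), coda /m/ ok → well-formed
/vmlav/ — violates constraint 6: syllable 1 onset /vml/ has 3 consonants (> 2) → ill-formed
Well-formed: /fja/, /grot/, /gjim/ → 3.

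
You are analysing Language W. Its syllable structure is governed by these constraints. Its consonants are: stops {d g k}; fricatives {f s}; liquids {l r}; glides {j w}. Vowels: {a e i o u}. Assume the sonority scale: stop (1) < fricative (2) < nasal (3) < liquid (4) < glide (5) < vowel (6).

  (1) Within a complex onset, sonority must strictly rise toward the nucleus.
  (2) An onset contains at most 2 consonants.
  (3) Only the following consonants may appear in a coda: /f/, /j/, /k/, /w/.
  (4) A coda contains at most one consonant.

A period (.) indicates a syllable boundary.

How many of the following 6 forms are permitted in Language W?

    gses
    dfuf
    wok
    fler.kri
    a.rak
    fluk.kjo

4

gses — violates constraint 3: syllable 1 coda contains /s/, which is not a licensed coda consonant → not permitted
dfuf — σ1 onset /df/ (1→2 rises), coda /f/ ok → permitted
wok — σ1 onset /w/, coda /k/ ok → permitted
fler.kri — violates constraint 3: syllable 1 coda contains /r/, which is not a licensed coda consonant → not permitted
a.rak — σ1 onset /∅/, coda /∅/ ok; σ2 onset /r/, coda /k/ ok → permitted
fluk.kjo — σ1 onset /fl/ (2→4 rises), coda /k/ ok; σ2 onset /kj/ (1→5 rises), coda /∅/ ok → permitted
Permitted: dfuf, wok, a.rak, fluk.kjo → 4.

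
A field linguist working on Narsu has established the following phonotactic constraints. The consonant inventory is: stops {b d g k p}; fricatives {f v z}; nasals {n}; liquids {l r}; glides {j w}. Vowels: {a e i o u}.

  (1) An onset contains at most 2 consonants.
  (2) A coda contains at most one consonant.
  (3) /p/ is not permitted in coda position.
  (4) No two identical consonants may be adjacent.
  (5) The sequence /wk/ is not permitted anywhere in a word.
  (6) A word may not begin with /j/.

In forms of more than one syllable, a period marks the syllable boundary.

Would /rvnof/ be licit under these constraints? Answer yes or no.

no

/rvnof/ — violates constraint 1: syllable 1 onset /rvn/ has 3 consonants (> 2) → illicit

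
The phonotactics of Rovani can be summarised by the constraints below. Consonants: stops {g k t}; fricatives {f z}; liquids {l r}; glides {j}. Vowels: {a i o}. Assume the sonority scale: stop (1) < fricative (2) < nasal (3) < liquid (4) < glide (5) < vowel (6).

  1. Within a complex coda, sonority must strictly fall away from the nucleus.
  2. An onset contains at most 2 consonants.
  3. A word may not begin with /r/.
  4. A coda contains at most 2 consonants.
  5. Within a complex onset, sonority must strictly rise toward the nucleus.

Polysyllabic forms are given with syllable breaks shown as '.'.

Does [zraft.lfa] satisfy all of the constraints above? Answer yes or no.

[zraft.lfa] — violates constraint 5: syllable 2 onset /lf/: /l/ (liquid, 4) → /f/ (fricative, 2) does not rise → phonotactically illegal

no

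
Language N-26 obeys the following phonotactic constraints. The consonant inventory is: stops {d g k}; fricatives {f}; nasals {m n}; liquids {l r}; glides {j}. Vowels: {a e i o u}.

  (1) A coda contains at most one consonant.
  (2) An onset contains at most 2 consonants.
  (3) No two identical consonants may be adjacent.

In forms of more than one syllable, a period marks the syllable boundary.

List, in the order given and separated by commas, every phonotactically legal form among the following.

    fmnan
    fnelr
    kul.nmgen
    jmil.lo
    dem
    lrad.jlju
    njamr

fmnan — violates constraint 2: syllable 1 onset /fmn/ has 3 consonants (> 2) → phonotactically illegal
fnelr — violates constraint 1: syllable 1 coda /lr/ has 2 consonants (> 1) → phonotactically illegal
kul.nmgen — violates constraint 2: syllable 2 onset /nmg/ has 3 consonants (> 2) → phonotactically illegal
jmil.lo — violates constraint 3: adjacent identical consonants /ll/ → phonotactically illegal
dem — σ1 onset /d/, coda /m/ ok → phonotactically legal
lrad.jlju — violates constraint 2: syllable 2 onset /jlj/ has 3 consonants (> 2) → phonotactically illegal
njamr — violates constraint 1: syllable 1 coda /mr/ has 2 consonants (> 1) → phonotactically illegal

dem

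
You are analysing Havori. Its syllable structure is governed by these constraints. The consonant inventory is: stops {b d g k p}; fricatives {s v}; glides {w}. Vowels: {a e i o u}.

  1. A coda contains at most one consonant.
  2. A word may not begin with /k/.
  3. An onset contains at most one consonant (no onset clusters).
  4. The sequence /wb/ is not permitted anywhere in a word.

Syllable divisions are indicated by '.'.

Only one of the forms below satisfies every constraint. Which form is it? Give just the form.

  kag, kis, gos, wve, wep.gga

kag — violates constraint 2: word begins with /k/ → ill-formed
kis — violates constraint 2: word begins with /k/ → ill-formed
gos — σ1 onset /g/, coda /s/ ok → well-formed
wve — violates constraint 3: syllable 1 onset /wv/ has 2 consonants (> 1) → ill-formed
wep.gga — violates constraint 3: syllable 2 onset /gg/ has 2 consonants (> 1) → ill-formed

gos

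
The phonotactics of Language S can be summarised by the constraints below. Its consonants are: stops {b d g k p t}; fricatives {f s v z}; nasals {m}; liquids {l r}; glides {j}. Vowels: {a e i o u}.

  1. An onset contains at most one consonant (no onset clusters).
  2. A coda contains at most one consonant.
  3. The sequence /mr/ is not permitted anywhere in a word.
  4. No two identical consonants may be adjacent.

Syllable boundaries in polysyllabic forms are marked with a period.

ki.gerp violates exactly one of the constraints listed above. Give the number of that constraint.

2

ki.gerp: syllable 2 coda /rp/ has 2 consonants (> 1).
This is a violation of constraint 2: "A coda contains at most one consonant."
The remaining constraints (1, 3, 4) are satisfied.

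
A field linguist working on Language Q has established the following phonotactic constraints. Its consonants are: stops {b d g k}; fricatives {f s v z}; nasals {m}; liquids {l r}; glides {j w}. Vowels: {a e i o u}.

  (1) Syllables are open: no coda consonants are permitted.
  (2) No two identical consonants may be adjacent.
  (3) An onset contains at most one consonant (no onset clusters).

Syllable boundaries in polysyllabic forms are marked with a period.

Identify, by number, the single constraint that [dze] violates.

[dze]: syllable 1 onset /dz/ has 2 consonants (> 1).
This is a violation of constraint 3: "An onset contains at most one consonant (no onset clusters)."
The remaining constraints (1, 2) are satisfied.

3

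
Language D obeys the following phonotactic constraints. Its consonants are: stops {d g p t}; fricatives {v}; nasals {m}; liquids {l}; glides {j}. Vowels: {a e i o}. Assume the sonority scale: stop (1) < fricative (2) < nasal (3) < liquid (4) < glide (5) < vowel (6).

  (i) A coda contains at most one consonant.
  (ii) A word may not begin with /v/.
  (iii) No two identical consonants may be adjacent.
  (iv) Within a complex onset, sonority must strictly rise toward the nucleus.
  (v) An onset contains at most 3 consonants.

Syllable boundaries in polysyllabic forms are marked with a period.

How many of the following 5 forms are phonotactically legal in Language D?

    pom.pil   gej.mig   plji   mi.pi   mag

5

pom.pil — σ1 onset /p/, coda /m/ ok; σ2 onset /p/, coda /l/ ok → phonotactically legal
gej.mig — σ1 onset /g/, coda /j/ ok; σ2 onset /m/, coda /g/ ok → phonotactically legal
plji — σ1 onset /plj/ (1→4→5 rises), coda /∅/ ok → phonotactically legal
mi.pi — σ1 onset /m/, coda /∅/ ok; σ2 onset /p/, coda /∅/ ok → phonotactically legal
mag — σ1 onset /m/, coda /g/ ok → phonotactically legal
Phonotactically legal: pom.pil, gej.mig, plji, mi.pi, mag → 5.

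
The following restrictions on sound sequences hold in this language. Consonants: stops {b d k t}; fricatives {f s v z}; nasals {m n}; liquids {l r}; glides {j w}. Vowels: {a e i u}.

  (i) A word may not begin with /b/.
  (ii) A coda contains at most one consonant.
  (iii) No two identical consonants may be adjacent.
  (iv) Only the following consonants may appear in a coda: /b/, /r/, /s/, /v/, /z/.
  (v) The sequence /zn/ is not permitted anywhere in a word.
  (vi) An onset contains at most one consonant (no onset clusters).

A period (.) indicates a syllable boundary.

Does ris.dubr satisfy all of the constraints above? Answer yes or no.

no

ris.dubr — violates constraint (ii): syllable 2 coda /br/ has 2 consonants (> 1) → not permitted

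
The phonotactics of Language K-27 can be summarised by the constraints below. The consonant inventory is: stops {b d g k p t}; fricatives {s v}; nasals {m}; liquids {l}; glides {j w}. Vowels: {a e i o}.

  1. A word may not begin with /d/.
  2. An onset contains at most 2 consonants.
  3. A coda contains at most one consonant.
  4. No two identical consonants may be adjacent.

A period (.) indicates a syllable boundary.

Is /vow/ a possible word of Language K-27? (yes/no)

yes

/vow/ — σ1 onset /v/, coda /w/ ok → licit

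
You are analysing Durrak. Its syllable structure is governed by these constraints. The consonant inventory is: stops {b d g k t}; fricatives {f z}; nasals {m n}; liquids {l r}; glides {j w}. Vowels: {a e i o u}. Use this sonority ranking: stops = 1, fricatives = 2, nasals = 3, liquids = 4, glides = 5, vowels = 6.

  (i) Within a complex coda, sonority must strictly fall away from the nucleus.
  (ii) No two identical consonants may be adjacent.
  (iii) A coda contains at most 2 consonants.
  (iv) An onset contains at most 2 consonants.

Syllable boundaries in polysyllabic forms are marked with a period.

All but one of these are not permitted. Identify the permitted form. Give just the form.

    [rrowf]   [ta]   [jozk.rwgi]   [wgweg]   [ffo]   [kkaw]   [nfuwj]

[rrowf] — violates constraint (ii): adjacent identical consonants /rr/ → not permitted
[ta] — σ1 onset /t/, coda /∅/ ok → permitted
[jozk.rwgi] — violates constraint (iv): syllable 2 onset /rwg/ has 3 consonants (> 2) → not permitted
[wgweg] — violates constraint (iv): syllable 1 onset /wgw/ has 3 consonants (> 2) → not permitted
[ffo] — violates constraint (ii): adjacent identical consonants /ff/ → not permitted
[kkaw] — violates constraint (ii): adjacent identical consonants /kk/ → not permitted
[nfuwj] — violates constraint (i): syllable 1 coda /wj/: /w/ (glide, 5) → /j/ (glide, 5) does not fall → not permitted

[ta]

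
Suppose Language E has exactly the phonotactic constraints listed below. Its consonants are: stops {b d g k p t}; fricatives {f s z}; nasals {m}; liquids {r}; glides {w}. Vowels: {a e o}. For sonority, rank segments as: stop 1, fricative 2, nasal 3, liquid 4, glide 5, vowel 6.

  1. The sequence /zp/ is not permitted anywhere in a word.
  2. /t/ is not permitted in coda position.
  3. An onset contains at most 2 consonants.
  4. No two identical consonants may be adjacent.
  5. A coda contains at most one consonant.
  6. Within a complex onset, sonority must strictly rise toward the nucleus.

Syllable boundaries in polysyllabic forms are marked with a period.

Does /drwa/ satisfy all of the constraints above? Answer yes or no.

/drwa/ — violates constraint 3: syllable 1 onset /drw/ has 3 consonants (> 2) → not permitted

no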